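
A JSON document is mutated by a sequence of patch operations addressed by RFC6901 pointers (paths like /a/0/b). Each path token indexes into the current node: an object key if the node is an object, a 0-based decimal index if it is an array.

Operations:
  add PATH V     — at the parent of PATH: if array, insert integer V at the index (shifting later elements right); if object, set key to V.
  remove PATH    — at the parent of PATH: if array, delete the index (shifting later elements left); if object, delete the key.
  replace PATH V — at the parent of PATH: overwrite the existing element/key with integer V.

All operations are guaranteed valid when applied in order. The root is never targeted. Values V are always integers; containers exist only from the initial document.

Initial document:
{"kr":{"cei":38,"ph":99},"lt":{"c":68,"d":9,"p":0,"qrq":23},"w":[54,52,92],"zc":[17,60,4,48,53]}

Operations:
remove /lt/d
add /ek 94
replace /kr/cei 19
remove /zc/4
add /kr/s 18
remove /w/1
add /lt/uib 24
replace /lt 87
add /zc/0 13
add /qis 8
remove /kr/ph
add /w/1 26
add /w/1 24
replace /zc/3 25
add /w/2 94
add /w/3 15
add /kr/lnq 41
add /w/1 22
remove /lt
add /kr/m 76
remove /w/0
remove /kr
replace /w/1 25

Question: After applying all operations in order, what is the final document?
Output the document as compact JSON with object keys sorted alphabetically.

Answer: {"ek":94,"qis":8,"w":[22,25,94,15,26,92],"zc":[13,17,60,25,48]}

Derivation:
After op 1 (remove /lt/d): {"kr":{"cei":38,"ph":99},"lt":{"c":68,"p":0,"qrq":23},"w":[54,52,92],"zc":[17,60,4,48,53]}
After op 2 (add /ek 94): {"ek":94,"kr":{"cei":38,"ph":99},"lt":{"c":68,"p":0,"qrq":23},"w":[54,52,92],"zc":[17,60,4,48,53]}
After op 3 (replace /kr/cei 19): {"ek":94,"kr":{"cei":19,"ph":99},"lt":{"c":68,"p":0,"qrq":23},"w":[54,52,92],"zc":[17,60,4,48,53]}
After op 4 (remove /zc/4): {"ek":94,"kr":{"cei":19,"ph":99},"lt":{"c":68,"p":0,"qrq":23},"w":[54,52,92],"zc":[17,60,4,48]}
After op 5 (add /kr/s 18): {"ek":94,"kr":{"cei":19,"ph":99,"s":18},"lt":{"c":68,"p":0,"qrq":23},"w":[54,52,92],"zc":[17,60,4,48]}
After op 6 (remove /w/1): {"ek":94,"kr":{"cei":19,"ph":99,"s":18},"lt":{"c":68,"p":0,"qrq":23},"w":[54,92],"zc":[17,60,4,48]}
After op 7 (add /lt/uib 24): {"ek":94,"kr":{"cei":19,"ph":99,"s":18},"lt":{"c":68,"p":0,"qrq":23,"uib":24},"w":[54,92],"zc":[17,60,4,48]}
After op 8 (replace /lt 87): {"ek":94,"kr":{"cei":19,"ph":99,"s":18},"lt":87,"w":[54,92],"zc":[17,60,4,48]}
After op 9 (add /zc/0 13): {"ek":94,"kr":{"cei":19,"ph":99,"s":18},"lt":87,"w":[54,92],"zc":[13,17,60,4,48]}
After op 10 (add /qis 8): {"ek":94,"kr":{"cei":19,"ph":99,"s":18},"lt":87,"qis":8,"w":[54,92],"zc":[13,17,60,4,48]}
After op 11 (remove /kr/ph): {"ek":94,"kr":{"cei":19,"s":18},"lt":87,"qis":8,"w":[54,92],"zc":[13,17,60,4,48]}
After op 12 (add /w/1 26): {"ek":94,"kr":{"cei":19,"s":18},"lt":87,"qis":8,"w":[54,26,92],"zc":[13,17,60,4,48]}
After op 13 (add /w/1 24): {"ek":94,"kr":{"cei":19,"s":18},"lt":87,"qis":8,"w":[54,24,26,92],"zc":[13,17,60,4,48]}
After op 14 (replace /zc/3 25): {"ek":94,"kr":{"cei":19,"s":18},"lt":87,"qis":8,"w":[54,24,26,92],"zc":[13,17,60,25,48]}
After op 15 (add /w/2 94): {"ek":94,"kr":{"cei":19,"s":18},"lt":87,"qis":8,"w":[54,24,94,26,92],"zc":[13,17,60,25,48]}
After op 16 (add /w/3 15): {"ek":94,"kr":{"cei":19,"s":18},"lt":87,"qis":8,"w":[54,24,94,15,26,92],"zc":[13,17,60,25,48]}
After op 17 (add /kr/lnq 41): {"ek":94,"kr":{"cei":19,"lnq":41,"s":18},"lt":87,"qis":8,"w":[54,24,94,15,26,92],"zc":[13,17,60,25,48]}
After op 18 (add /w/1 22): {"ek":94,"kr":{"cei":19,"lnq":41,"s":18},"lt":87,"qis":8,"w":[54,22,24,94,15,26,92],"zc":[13,17,60,25,48]}
After op 19 (remove /lt): {"ek":94,"kr":{"cei":19,"lnq":41,"s":18},"qis":8,"w":[54,22,24,94,15,26,92],"zc":[13,17,60,25,48]}
After op 20 (add /kr/m 76): {"ek":94,"kr":{"cei":19,"lnq":41,"m":76,"s":18},"qis":8,"w":[54,22,24,94,15,26,92],"zc":[13,17,60,25,48]}
After op 21 (remove /w/0): {"ek":94,"kr":{"cei":19,"lnq":41,"m":76,"s":18},"qis":8,"w":[22,24,94,15,26,92],"zc":[13,17,60,25,48]}
After op 22 (remove /kr): {"ek":94,"qis":8,"w":[22,24,94,15,26,92],"zc":[13,17,60,25,48]}
After op 23 (replace /w/1 25): {"ek":94,"qis":8,"w":[22,25,94,15,26,92],"zc":[13,17,60,25,48]}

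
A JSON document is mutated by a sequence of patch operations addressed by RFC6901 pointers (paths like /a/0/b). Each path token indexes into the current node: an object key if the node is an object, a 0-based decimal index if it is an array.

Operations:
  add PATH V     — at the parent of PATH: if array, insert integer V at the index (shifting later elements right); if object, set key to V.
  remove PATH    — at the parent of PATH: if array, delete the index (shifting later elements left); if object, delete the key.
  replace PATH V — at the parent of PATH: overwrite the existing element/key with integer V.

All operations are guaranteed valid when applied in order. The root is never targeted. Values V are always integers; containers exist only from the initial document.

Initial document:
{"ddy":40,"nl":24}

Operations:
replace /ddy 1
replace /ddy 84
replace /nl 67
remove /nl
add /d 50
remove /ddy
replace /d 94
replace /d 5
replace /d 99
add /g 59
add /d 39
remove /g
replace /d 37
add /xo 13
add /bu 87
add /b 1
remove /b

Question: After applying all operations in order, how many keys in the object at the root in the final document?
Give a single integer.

Answer: 3

Derivation:
After op 1 (replace /ddy 1): {"ddy":1,"nl":24}
After op 2 (replace /ddy 84): {"ddy":84,"nl":24}
After op 3 (replace /nl 67): {"ddy":84,"nl":67}
After op 4 (remove /nl): {"ddy":84}
After op 5 (add /d 50): {"d":50,"ddy":84}
After op 6 (remove /ddy): {"d":50}
After op 7 (replace /d 94): {"d":94}
After op 8 (replace /d 5): {"d":5}
After op 9 (replace /d 99): {"d":99}
After op 10 (add /g 59): {"d":99,"g":59}
After op 11 (add /d 39): {"d":39,"g":59}
After op 12 (remove /g): {"d":39}
After op 13 (replace /d 37): {"d":37}
After op 14 (add /xo 13): {"d":37,"xo":13}
After op 15 (add /bu 87): {"bu":87,"d":37,"xo":13}
After op 16 (add /b 1): {"b":1,"bu":87,"d":37,"xo":13}
After op 17 (remove /b): {"bu":87,"d":37,"xo":13}
Size at the root: 3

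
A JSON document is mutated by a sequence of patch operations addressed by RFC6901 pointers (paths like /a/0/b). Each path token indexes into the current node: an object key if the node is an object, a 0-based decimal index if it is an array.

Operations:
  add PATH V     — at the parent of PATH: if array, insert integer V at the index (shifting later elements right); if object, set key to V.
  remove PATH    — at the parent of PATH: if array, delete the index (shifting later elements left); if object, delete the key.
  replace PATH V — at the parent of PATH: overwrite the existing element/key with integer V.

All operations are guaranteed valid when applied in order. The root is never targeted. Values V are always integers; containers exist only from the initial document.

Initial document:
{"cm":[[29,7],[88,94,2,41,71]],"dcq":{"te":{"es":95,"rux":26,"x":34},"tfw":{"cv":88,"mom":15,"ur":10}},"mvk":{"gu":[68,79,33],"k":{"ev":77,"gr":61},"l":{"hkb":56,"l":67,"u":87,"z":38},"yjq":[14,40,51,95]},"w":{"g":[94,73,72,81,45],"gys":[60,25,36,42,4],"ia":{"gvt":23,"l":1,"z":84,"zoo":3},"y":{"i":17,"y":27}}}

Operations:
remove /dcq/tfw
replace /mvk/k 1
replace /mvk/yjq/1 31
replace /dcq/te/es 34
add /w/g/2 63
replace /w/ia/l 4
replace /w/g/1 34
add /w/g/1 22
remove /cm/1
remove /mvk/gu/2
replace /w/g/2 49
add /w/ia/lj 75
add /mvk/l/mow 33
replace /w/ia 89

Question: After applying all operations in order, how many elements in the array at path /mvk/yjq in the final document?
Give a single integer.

After op 1 (remove /dcq/tfw): {"cm":[[29,7],[88,94,2,41,71]],"dcq":{"te":{"es":95,"rux":26,"x":34}},"mvk":{"gu":[68,79,33],"k":{"ev":77,"gr":61},"l":{"hkb":56,"l":67,"u":87,"z":38},"yjq":[14,40,51,95]},"w":{"g":[94,73,72,81,45],"gys":[60,25,36,42,4],"ia":{"gvt":23,"l":1,"z":84,"zoo":3},"y":{"i":17,"y":27}}}
After op 2 (replace /mvk/k 1): {"cm":[[29,7],[88,94,2,41,71]],"dcq":{"te":{"es":95,"rux":26,"x":34}},"mvk":{"gu":[68,79,33],"k":1,"l":{"hkb":56,"l":67,"u":87,"z":38},"yjq":[14,40,51,95]},"w":{"g":[94,73,72,81,45],"gys":[60,25,36,42,4],"ia":{"gvt":23,"l":1,"z":84,"zoo":3},"y":{"i":17,"y":27}}}
After op 3 (replace /mvk/yjq/1 31): {"cm":[[29,7],[88,94,2,41,71]],"dcq":{"te":{"es":95,"rux":26,"x":34}},"mvk":{"gu":[68,79,33],"k":1,"l":{"hkb":56,"l":67,"u":87,"z":38},"yjq":[14,31,51,95]},"w":{"g":[94,73,72,81,45],"gys":[60,25,36,42,4],"ia":{"gvt":23,"l":1,"z":84,"zoo":3},"y":{"i":17,"y":27}}}
After op 4 (replace /dcq/te/es 34): {"cm":[[29,7],[88,94,2,41,71]],"dcq":{"te":{"es":34,"rux":26,"x":34}},"mvk":{"gu":[68,79,33],"k":1,"l":{"hkb":56,"l":67,"u":87,"z":38},"yjq":[14,31,51,95]},"w":{"g":[94,73,72,81,45],"gys":[60,25,36,42,4],"ia":{"gvt":23,"l":1,"z":84,"zoo":3},"y":{"i":17,"y":27}}}
After op 5 (add /w/g/2 63): {"cm":[[29,7],[88,94,2,41,71]],"dcq":{"te":{"es":34,"rux":26,"x":34}},"mvk":{"gu":[68,79,33],"k":1,"l":{"hkb":56,"l":67,"u":87,"z":38},"yjq":[14,31,51,95]},"w":{"g":[94,73,63,72,81,45],"gys":[60,25,36,42,4],"ia":{"gvt":23,"l":1,"z":84,"zoo":3},"y":{"i":17,"y":27}}}
After op 6 (replace /w/ia/l 4): {"cm":[[29,7],[88,94,2,41,71]],"dcq":{"te":{"es":34,"rux":26,"x":34}},"mvk":{"gu":[68,79,33],"k":1,"l":{"hkb":56,"l":67,"u":87,"z":38},"yjq":[14,31,51,95]},"w":{"g":[94,73,63,72,81,45],"gys":[60,25,36,42,4],"ia":{"gvt":23,"l":4,"z":84,"zoo":3},"y":{"i":17,"y":27}}}
After op 7 (replace /w/g/1 34): {"cm":[[29,7],[88,94,2,41,71]],"dcq":{"te":{"es":34,"rux":26,"x":34}},"mvk":{"gu":[68,79,33],"k":1,"l":{"hkb":56,"l":67,"u":87,"z":38},"yjq":[14,31,51,95]},"w":{"g":[94,34,63,72,81,45],"gys":[60,25,36,42,4],"ia":{"gvt":23,"l":4,"z":84,"zoo":3},"y":{"i":17,"y":27}}}
After op 8 (add /w/g/1 22): {"cm":[[29,7],[88,94,2,41,71]],"dcq":{"te":{"es":34,"rux":26,"x":34}},"mvk":{"gu":[68,79,33],"k":1,"l":{"hkb":56,"l":67,"u":87,"z":38},"yjq":[14,31,51,95]},"w":{"g":[94,22,34,63,72,81,45],"gys":[60,25,36,42,4],"ia":{"gvt":23,"l":4,"z":84,"zoo":3},"y":{"i":17,"y":27}}}
After op 9 (remove /cm/1): {"cm":[[29,7]],"dcq":{"te":{"es":34,"rux":26,"x":34}},"mvk":{"gu":[68,79,33],"k":1,"l":{"hkb":56,"l":67,"u":87,"z":38},"yjq":[14,31,51,95]},"w":{"g":[94,22,34,63,72,81,45],"gys":[60,25,36,42,4],"ia":{"gvt":23,"l":4,"z":84,"zoo":3},"y":{"i":17,"y":27}}}
After op 10 (remove /mvk/gu/2): {"cm":[[29,7]],"dcq":{"te":{"es":34,"rux":26,"x":34}},"mvk":{"gu":[68,79],"k":1,"l":{"hkb":56,"l":67,"u":87,"z":38},"yjq":[14,31,51,95]},"w":{"g":[94,22,34,63,72,81,45],"gys":[60,25,36,42,4],"ia":{"gvt":23,"l":4,"z":84,"zoo":3},"y":{"i":17,"y":27}}}
After op 11 (replace /w/g/2 49): {"cm":[[29,7]],"dcq":{"te":{"es":34,"rux":26,"x":34}},"mvk":{"gu":[68,79],"k":1,"l":{"hkb":56,"l":67,"u":87,"z":38},"yjq":[14,31,51,95]},"w":{"g":[94,22,49,63,72,81,45],"gys":[60,25,36,42,4],"ia":{"gvt":23,"l":4,"z":84,"zoo":3},"y":{"i":17,"y":27}}}
After op 12 (add /w/ia/lj 75): {"cm":[[29,7]],"dcq":{"te":{"es":34,"rux":26,"x":34}},"mvk":{"gu":[68,79],"k":1,"l":{"hkb":56,"l":67,"u":87,"z":38},"yjq":[14,31,51,95]},"w":{"g":[94,22,49,63,72,81,45],"gys":[60,25,36,42,4],"ia":{"gvt":23,"l":4,"lj":75,"z":84,"zoo":3},"y":{"i":17,"y":27}}}
After op 13 (add /mvk/l/mow 33): {"cm":[[29,7]],"dcq":{"te":{"es":34,"rux":26,"x":34}},"mvk":{"gu":[68,79],"k":1,"l":{"hkb":56,"l":67,"mow":33,"u":87,"z":38},"yjq":[14,31,51,95]},"w":{"g":[94,22,49,63,72,81,45],"gys":[60,25,36,42,4],"ia":{"gvt":23,"l":4,"lj":75,"z":84,"zoo":3},"y":{"i":17,"y":27}}}
After op 14 (replace /w/ia 89): {"cm":[[29,7]],"dcq":{"te":{"es":34,"rux":26,"x":34}},"mvk":{"gu":[68,79],"k":1,"l":{"hkb":56,"l":67,"mow":33,"u":87,"z":38},"yjq":[14,31,51,95]},"w":{"g":[94,22,49,63,72,81,45],"gys":[60,25,36,42,4],"ia":89,"y":{"i":17,"y":27}}}
Size at path /mvk/yjq: 4

Answer: 4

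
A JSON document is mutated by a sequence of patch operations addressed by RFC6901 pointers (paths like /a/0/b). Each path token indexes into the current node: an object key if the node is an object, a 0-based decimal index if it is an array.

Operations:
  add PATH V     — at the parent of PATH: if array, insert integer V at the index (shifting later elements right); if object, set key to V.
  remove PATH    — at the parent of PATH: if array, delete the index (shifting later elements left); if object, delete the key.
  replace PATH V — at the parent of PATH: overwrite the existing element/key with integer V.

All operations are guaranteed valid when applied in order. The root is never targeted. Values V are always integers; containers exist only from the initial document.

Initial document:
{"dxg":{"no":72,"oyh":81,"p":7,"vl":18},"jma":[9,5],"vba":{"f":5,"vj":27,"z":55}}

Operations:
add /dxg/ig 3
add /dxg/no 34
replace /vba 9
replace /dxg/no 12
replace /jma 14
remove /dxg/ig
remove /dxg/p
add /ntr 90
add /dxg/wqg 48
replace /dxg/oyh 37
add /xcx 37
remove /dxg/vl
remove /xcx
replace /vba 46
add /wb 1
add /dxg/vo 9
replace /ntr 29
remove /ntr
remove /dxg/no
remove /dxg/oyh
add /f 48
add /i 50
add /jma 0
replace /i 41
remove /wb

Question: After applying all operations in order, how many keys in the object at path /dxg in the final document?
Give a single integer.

Answer: 2

Derivation:
After op 1 (add /dxg/ig 3): {"dxg":{"ig":3,"no":72,"oyh":81,"p":7,"vl":18},"jma":[9,5],"vba":{"f":5,"vj":27,"z":55}}
After op 2 (add /dxg/no 34): {"dxg":{"ig":3,"no":34,"oyh":81,"p":7,"vl":18},"jma":[9,5],"vba":{"f":5,"vj":27,"z":55}}
After op 3 (replace /vba 9): {"dxg":{"ig":3,"no":34,"oyh":81,"p":7,"vl":18},"jma":[9,5],"vba":9}
After op 4 (replace /dxg/no 12): {"dxg":{"ig":3,"no":12,"oyh":81,"p":7,"vl":18},"jma":[9,5],"vba":9}
After op 5 (replace /jma 14): {"dxg":{"ig":3,"no":12,"oyh":81,"p":7,"vl":18},"jma":14,"vba":9}
After op 6 (remove /dxg/ig): {"dxg":{"no":12,"oyh":81,"p":7,"vl":18},"jma":14,"vba":9}
After op 7 (remove /dxg/p): {"dxg":{"no":12,"oyh":81,"vl":18},"jma":14,"vba":9}
After op 8 (add /ntr 90): {"dxg":{"no":12,"oyh":81,"vl":18},"jma":14,"ntr":90,"vba":9}
After op 9 (add /dxg/wqg 48): {"dxg":{"no":12,"oyh":81,"vl":18,"wqg":48},"jma":14,"ntr":90,"vba":9}
After op 10 (replace /dxg/oyh 37): {"dxg":{"no":12,"oyh":37,"vl":18,"wqg":48},"jma":14,"ntr":90,"vba":9}
After op 11 (add /xcx 37): {"dxg":{"no":12,"oyh":37,"vl":18,"wqg":48},"jma":14,"ntr":90,"vba":9,"xcx":37}
After op 12 (remove /dxg/vl): {"dxg":{"no":12,"oyh":37,"wqg":48},"jma":14,"ntr":90,"vba":9,"xcx":37}
After op 13 (remove /xcx): {"dxg":{"no":12,"oyh":37,"wqg":48},"jma":14,"ntr":90,"vba":9}
After op 14 (replace /vba 46): {"dxg":{"no":12,"oyh":37,"wqg":48},"jma":14,"ntr":90,"vba":46}
After op 15 (add /wb 1): {"dxg":{"no":12,"oyh":37,"wqg":48},"jma":14,"ntr":90,"vba":46,"wb":1}
After op 16 (add /dxg/vo 9): {"dxg":{"no":12,"oyh":37,"vo":9,"wqg":48},"jma":14,"ntr":90,"vba":46,"wb":1}
After op 17 (replace /ntr 29): {"dxg":{"no":12,"oyh":37,"vo":9,"wqg":48},"jma":14,"ntr":29,"vba":46,"wb":1}
After op 18 (remove /ntr): {"dxg":{"no":12,"oyh":37,"vo":9,"wqg":48},"jma":14,"vba":46,"wb":1}
After op 19 (remove /dxg/no): {"dxg":{"oyh":37,"vo":9,"wqg":48},"jma":14,"vba":46,"wb":1}
After op 20 (remove /dxg/oyh): {"dxg":{"vo":9,"wqg":48},"jma":14,"vba":46,"wb":1}
After op 21 (add /f 48): {"dxg":{"vo":9,"wqg":48},"f":48,"jma":14,"vba":46,"wb":1}
After op 22 (add /i 50): {"dxg":{"vo":9,"wqg":48},"f":48,"i":50,"jma":14,"vba":46,"wb":1}
After op 23 (add /jma 0): {"dxg":{"vo":9,"wqg":48},"f":48,"i":50,"jma":0,"vba":46,"wb":1}
After op 24 (replace /i 41): {"dxg":{"vo":9,"wqg":48},"f":48,"i":41,"jma":0,"vba":46,"wb":1}
After op 25 (remove /wb): {"dxg":{"vo":9,"wqg":48},"f":48,"i":41,"jma":0,"vba":46}
Size at path /dxg: 2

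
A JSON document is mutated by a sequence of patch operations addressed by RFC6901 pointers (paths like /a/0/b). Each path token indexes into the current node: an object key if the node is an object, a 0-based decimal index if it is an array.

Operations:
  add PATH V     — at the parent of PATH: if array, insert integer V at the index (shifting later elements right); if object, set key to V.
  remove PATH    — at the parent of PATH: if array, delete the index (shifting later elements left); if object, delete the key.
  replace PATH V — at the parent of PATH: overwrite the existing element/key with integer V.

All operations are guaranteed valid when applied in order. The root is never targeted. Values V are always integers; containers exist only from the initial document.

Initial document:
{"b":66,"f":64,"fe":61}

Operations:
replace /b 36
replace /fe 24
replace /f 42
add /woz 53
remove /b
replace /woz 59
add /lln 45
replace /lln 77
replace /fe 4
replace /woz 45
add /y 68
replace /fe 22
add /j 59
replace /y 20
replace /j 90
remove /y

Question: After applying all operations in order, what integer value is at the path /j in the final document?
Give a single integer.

Answer: 90

Derivation:
After op 1 (replace /b 36): {"b":36,"f":64,"fe":61}
After op 2 (replace /fe 24): {"b":36,"f":64,"fe":24}
After op 3 (replace /f 42): {"b":36,"f":42,"fe":24}
After op 4 (add /woz 53): {"b":36,"f":42,"fe":24,"woz":53}
After op 5 (remove /b): {"f":42,"fe":24,"woz":53}
After op 6 (replace /woz 59): {"f":42,"fe":24,"woz":59}
After op 7 (add /lln 45): {"f":42,"fe":24,"lln":45,"woz":59}
After op 8 (replace /lln 77): {"f":42,"fe":24,"lln":77,"woz":59}
After op 9 (replace /fe 4): {"f":42,"fe":4,"lln":77,"woz":59}
After op 10 (replace /woz 45): {"f":42,"fe":4,"lln":77,"woz":45}
After op 11 (add /y 68): {"f":42,"fe":4,"lln":77,"woz":45,"y":68}
After op 12 (replace /fe 22): {"f":42,"fe":22,"lln":77,"woz":45,"y":68}
After op 13 (add /j 59): {"f":42,"fe":22,"j":59,"lln":77,"woz":45,"y":68}
After op 14 (replace /y 20): {"f":42,"fe":22,"j":59,"lln":77,"woz":45,"y":20}
After op 15 (replace /j 90): {"f":42,"fe":22,"j":90,"lln":77,"woz":45,"y":20}
After op 16 (remove /y): {"f":42,"fe":22,"j":90,"lln":77,"woz":45}
Value at /j: 90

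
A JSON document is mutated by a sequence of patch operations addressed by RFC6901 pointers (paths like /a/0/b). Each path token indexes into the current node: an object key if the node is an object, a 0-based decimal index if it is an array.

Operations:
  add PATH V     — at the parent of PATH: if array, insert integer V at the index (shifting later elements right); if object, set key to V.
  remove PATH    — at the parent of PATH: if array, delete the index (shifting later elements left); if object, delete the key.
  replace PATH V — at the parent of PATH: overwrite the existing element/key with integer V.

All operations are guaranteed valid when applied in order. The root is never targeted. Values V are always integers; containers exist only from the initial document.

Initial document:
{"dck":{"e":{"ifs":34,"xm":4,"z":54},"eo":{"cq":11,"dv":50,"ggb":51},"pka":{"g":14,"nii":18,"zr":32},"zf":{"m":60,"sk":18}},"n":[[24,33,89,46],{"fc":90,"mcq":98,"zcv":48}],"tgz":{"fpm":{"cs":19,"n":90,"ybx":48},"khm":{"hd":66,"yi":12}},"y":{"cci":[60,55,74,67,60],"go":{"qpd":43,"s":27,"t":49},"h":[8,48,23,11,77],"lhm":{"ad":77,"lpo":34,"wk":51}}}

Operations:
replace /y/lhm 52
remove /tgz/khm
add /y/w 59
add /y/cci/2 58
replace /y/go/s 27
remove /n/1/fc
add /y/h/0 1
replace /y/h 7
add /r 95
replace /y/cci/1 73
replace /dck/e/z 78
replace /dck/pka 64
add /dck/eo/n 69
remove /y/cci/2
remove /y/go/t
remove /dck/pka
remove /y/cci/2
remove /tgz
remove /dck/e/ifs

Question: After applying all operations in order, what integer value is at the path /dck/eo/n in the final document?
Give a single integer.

Answer: 69

Derivation:
After op 1 (replace /y/lhm 52): {"dck":{"e":{"ifs":34,"xm":4,"z":54},"eo":{"cq":11,"dv":50,"ggb":51},"pka":{"g":14,"nii":18,"zr":32},"zf":{"m":60,"sk":18}},"n":[[24,33,89,46],{"fc":90,"mcq":98,"zcv":48}],"tgz":{"fpm":{"cs":19,"n":90,"ybx":48},"khm":{"hd":66,"yi":12}},"y":{"cci":[60,55,74,67,60],"go":{"qpd":43,"s":27,"t":49},"h":[8,48,23,11,77],"lhm":52}}
After op 2 (remove /tgz/khm): {"dck":{"e":{"ifs":34,"xm":4,"z":54},"eo":{"cq":11,"dv":50,"ggb":51},"pka":{"g":14,"nii":18,"zr":32},"zf":{"m":60,"sk":18}},"n":[[24,33,89,46],{"fc":90,"mcq":98,"zcv":48}],"tgz":{"fpm":{"cs":19,"n":90,"ybx":48}},"y":{"cci":[60,55,74,67,60],"go":{"qpd":43,"s":27,"t":49},"h":[8,48,23,11,77],"lhm":52}}
After op 3 (add /y/w 59): {"dck":{"e":{"ifs":34,"xm":4,"z":54},"eo":{"cq":11,"dv":50,"ggb":51},"pka":{"g":14,"nii":18,"zr":32},"zf":{"m":60,"sk":18}},"n":[[24,33,89,46],{"fc":90,"mcq":98,"zcv":48}],"tgz":{"fpm":{"cs":19,"n":90,"ybx":48}},"y":{"cci":[60,55,74,67,60],"go":{"qpd":43,"s":27,"t":49},"h":[8,48,23,11,77],"lhm":52,"w":59}}
After op 4 (add /y/cci/2 58): {"dck":{"e":{"ifs":34,"xm":4,"z":54},"eo":{"cq":11,"dv":50,"ggb":51},"pka":{"g":14,"nii":18,"zr":32},"zf":{"m":60,"sk":18}},"n":[[24,33,89,46],{"fc":90,"mcq":98,"zcv":48}],"tgz":{"fpm":{"cs":19,"n":90,"ybx":48}},"y":{"cci":[60,55,58,74,67,60],"go":{"qpd":43,"s":27,"t":49},"h":[8,48,23,11,77],"lhm":52,"w":59}}
After op 5 (replace /y/go/s 27): {"dck":{"e":{"ifs":34,"xm":4,"z":54},"eo":{"cq":11,"dv":50,"ggb":51},"pka":{"g":14,"nii":18,"zr":32},"zf":{"m":60,"sk":18}},"n":[[24,33,89,46],{"fc":90,"mcq":98,"zcv":48}],"tgz":{"fpm":{"cs":19,"n":90,"ybx":48}},"y":{"cci":[60,55,58,74,67,60],"go":{"qpd":43,"s":27,"t":49},"h":[8,48,23,11,77],"lhm":52,"w":59}}
After op 6 (remove /n/1/fc): {"dck":{"e":{"ifs":34,"xm":4,"z":54},"eo":{"cq":11,"dv":50,"ggb":51},"pka":{"g":14,"nii":18,"zr":32},"zf":{"m":60,"sk":18}},"n":[[24,33,89,46],{"mcq":98,"zcv":48}],"tgz":{"fpm":{"cs":19,"n":90,"ybx":48}},"y":{"cci":[60,55,58,74,67,60],"go":{"qpd":43,"s":27,"t":49},"h":[8,48,23,11,77],"lhm":52,"w":59}}
After op 7 (add /y/h/0 1): {"dck":{"e":{"ifs":34,"xm":4,"z":54},"eo":{"cq":11,"dv":50,"ggb":51},"pka":{"g":14,"nii":18,"zr":32},"zf":{"m":60,"sk":18}},"n":[[24,33,89,46],{"mcq":98,"zcv":48}],"tgz":{"fpm":{"cs":19,"n":90,"ybx":48}},"y":{"cci":[60,55,58,74,67,60],"go":{"qpd":43,"s":27,"t":49},"h":[1,8,48,23,11,77],"lhm":52,"w":59}}
After op 8 (replace /y/h 7): {"dck":{"e":{"ifs":34,"xm":4,"z":54},"eo":{"cq":11,"dv":50,"ggb":51},"pka":{"g":14,"nii":18,"zr":32},"zf":{"m":60,"sk":18}},"n":[[24,33,89,46],{"mcq":98,"zcv":48}],"tgz":{"fpm":{"cs":19,"n":90,"ybx":48}},"y":{"cci":[60,55,58,74,67,60],"go":{"qpd":43,"s":27,"t":49},"h":7,"lhm":52,"w":59}}
After op 9 (add /r 95): {"dck":{"e":{"ifs":34,"xm":4,"z":54},"eo":{"cq":11,"dv":50,"ggb":51},"pka":{"g":14,"nii":18,"zr":32},"zf":{"m":60,"sk":18}},"n":[[24,33,89,46],{"mcq":98,"zcv":48}],"r":95,"tgz":{"fpm":{"cs":19,"n":90,"ybx":48}},"y":{"cci":[60,55,58,74,67,60],"go":{"qpd":43,"s":27,"t":49},"h":7,"lhm":52,"w":59}}
After op 10 (replace /y/cci/1 73): {"dck":{"e":{"ifs":34,"xm":4,"z":54},"eo":{"cq":11,"dv":50,"ggb":51},"pka":{"g":14,"nii":18,"zr":32},"zf":{"m":60,"sk":18}},"n":[[24,33,89,46],{"mcq":98,"zcv":48}],"r":95,"tgz":{"fpm":{"cs":19,"n":90,"ybx":48}},"y":{"cci":[60,73,58,74,67,60],"go":{"qpd":43,"s":27,"t":49},"h":7,"lhm":52,"w":59}}
After op 11 (replace /dck/e/z 78): {"dck":{"e":{"ifs":34,"xm":4,"z":78},"eo":{"cq":11,"dv":50,"ggb":51},"pka":{"g":14,"nii":18,"zr":32},"zf":{"m":60,"sk":18}},"n":[[24,33,89,46],{"mcq":98,"zcv":48}],"r":95,"tgz":{"fpm":{"cs":19,"n":90,"ybx":48}},"y":{"cci":[60,73,58,74,67,60],"go":{"qpd":43,"s":27,"t":49},"h":7,"lhm":52,"w":59}}
After op 12 (replace /dck/pka 64): {"dck":{"e":{"ifs":34,"xm":4,"z":78},"eo":{"cq":11,"dv":50,"ggb":51},"pka":64,"zf":{"m":60,"sk":18}},"n":[[24,33,89,46],{"mcq":98,"zcv":48}],"r":95,"tgz":{"fpm":{"cs":19,"n":90,"ybx":48}},"y":{"cci":[60,73,58,74,67,60],"go":{"qpd":43,"s":27,"t":49},"h":7,"lhm":52,"w":59}}
After op 13 (add /dck/eo/n 69): {"dck":{"e":{"ifs":34,"xm":4,"z":78},"eo":{"cq":11,"dv":50,"ggb":51,"n":69},"pka":64,"zf":{"m":60,"sk":18}},"n":[[24,33,89,46],{"mcq":98,"zcv":48}],"r":95,"tgz":{"fpm":{"cs":19,"n":90,"ybx":48}},"y":{"cci":[60,73,58,74,67,60],"go":{"qpd":43,"s":27,"t":49},"h":7,"lhm":52,"w":59}}
After op 14 (remove /y/cci/2): {"dck":{"e":{"ifs":34,"xm":4,"z":78},"eo":{"cq":11,"dv":50,"ggb":51,"n":69},"pka":64,"zf":{"m":60,"sk":18}},"n":[[24,33,89,46],{"mcq":98,"zcv":48}],"r":95,"tgz":{"fpm":{"cs":19,"n":90,"ybx":48}},"y":{"cci":[60,73,74,67,60],"go":{"qpd":43,"s":27,"t":49},"h":7,"lhm":52,"w":59}}
After op 15 (remove /y/go/t): {"dck":{"e":{"ifs":34,"xm":4,"z":78},"eo":{"cq":11,"dv":50,"ggb":51,"n":69},"pka":64,"zf":{"m":60,"sk":18}},"n":[[24,33,89,46],{"mcq":98,"zcv":48}],"r":95,"tgz":{"fpm":{"cs":19,"n":90,"ybx":48}},"y":{"cci":[60,73,74,67,60],"go":{"qpd":43,"s":27},"h":7,"lhm":52,"w":59}}
After op 16 (remove /dck/pka): {"dck":{"e":{"ifs":34,"xm":4,"z":78},"eo":{"cq":11,"dv":50,"ggb":51,"n":69},"zf":{"m":60,"sk":18}},"n":[[24,33,89,46],{"mcq":98,"zcv":48}],"r":95,"tgz":{"fpm":{"cs":19,"n":90,"ybx":48}},"y":{"cci":[60,73,74,67,60],"go":{"qpd":43,"s":27},"h":7,"lhm":52,"w":59}}
After op 17 (remove /y/cci/2): {"dck":{"e":{"ifs":34,"xm":4,"z":78},"eo":{"cq":11,"dv":50,"ggb":51,"n":69},"zf":{"m":60,"sk":18}},"n":[[24,33,89,46],{"mcq":98,"zcv":48}],"r":95,"tgz":{"fpm":{"cs":19,"n":90,"ybx":48}},"y":{"cci":[60,73,67,60],"go":{"qpd":43,"s":27},"h":7,"lhm":52,"w":59}}
After op 18 (remove /tgz): {"dck":{"e":{"ifs":34,"xm":4,"z":78},"eo":{"cq":11,"dv":50,"ggb":51,"n":69},"zf":{"m":60,"sk":18}},"n":[[24,33,89,46],{"mcq":98,"zcv":48}],"r":95,"y":{"cci":[60,73,67,60],"go":{"qpd":43,"s":27},"h":7,"lhm":52,"w":59}}
After op 19 (remove /dck/e/ifs): {"dck":{"e":{"xm":4,"z":78},"eo":{"cq":11,"dv":50,"ggb":51,"n":69},"zf":{"m":60,"sk":18}},"n":[[24,33,89,46],{"mcq":98,"zcv":48}],"r":95,"y":{"cci":[60,73,67,60],"go":{"qpd":43,"s":27},"h":7,"lhm":52,"w":59}}
Value at /dck/eo/n: 69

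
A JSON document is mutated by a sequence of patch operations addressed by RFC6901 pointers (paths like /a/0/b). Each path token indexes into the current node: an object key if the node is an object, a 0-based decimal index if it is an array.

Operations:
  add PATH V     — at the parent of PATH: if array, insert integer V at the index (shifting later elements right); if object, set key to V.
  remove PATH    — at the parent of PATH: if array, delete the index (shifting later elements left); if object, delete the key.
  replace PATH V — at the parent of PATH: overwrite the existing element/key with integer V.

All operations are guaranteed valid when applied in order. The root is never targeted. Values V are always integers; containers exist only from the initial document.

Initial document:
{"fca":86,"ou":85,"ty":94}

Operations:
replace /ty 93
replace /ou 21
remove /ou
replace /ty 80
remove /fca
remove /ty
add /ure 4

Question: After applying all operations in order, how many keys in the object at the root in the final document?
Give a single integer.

After op 1 (replace /ty 93): {"fca":86,"ou":85,"ty":93}
After op 2 (replace /ou 21): {"fca":86,"ou":21,"ty":93}
After op 3 (remove /ou): {"fca":86,"ty":93}
After op 4 (replace /ty 80): {"fca":86,"ty":80}
After op 5 (remove /fca): {"ty":80}
After op 6 (remove /ty): {}
After op 7 (add /ure 4): {"ure":4}
Size at the root: 1

Answer: 1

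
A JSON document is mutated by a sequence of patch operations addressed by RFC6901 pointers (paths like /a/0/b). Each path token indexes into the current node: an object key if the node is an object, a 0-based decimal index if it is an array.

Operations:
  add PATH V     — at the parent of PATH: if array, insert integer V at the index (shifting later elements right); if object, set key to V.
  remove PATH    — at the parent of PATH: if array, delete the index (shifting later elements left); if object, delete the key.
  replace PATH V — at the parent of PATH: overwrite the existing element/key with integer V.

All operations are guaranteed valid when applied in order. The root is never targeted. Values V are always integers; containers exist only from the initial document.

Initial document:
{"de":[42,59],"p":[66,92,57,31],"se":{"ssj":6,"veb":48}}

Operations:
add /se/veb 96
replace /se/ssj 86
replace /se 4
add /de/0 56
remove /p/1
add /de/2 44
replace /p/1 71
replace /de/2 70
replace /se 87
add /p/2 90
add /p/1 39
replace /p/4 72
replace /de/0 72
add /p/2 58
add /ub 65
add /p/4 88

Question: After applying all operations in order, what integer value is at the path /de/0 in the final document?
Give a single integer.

After op 1 (add /se/veb 96): {"de":[42,59],"p":[66,92,57,31],"se":{"ssj":6,"veb":96}}
After op 2 (replace /se/ssj 86): {"de":[42,59],"p":[66,92,57,31],"se":{"ssj":86,"veb":96}}
After op 3 (replace /se 4): {"de":[42,59],"p":[66,92,57,31],"se":4}
After op 4 (add /de/0 56): {"de":[56,42,59],"p":[66,92,57,31],"se":4}
After op 5 (remove /p/1): {"de":[56,42,59],"p":[66,57,31],"se":4}
After op 6 (add /de/2 44): {"de":[56,42,44,59],"p":[66,57,31],"se":4}
After op 7 (replace /p/1 71): {"de":[56,42,44,59],"p":[66,71,31],"se":4}
After op 8 (replace /de/2 70): {"de":[56,42,70,59],"p":[66,71,31],"se":4}
After op 9 (replace /se 87): {"de":[56,42,70,59],"p":[66,71,31],"se":87}
After op 10 (add /p/2 90): {"de":[56,42,70,59],"p":[66,71,90,31],"se":87}
After op 11 (add /p/1 39): {"de":[56,42,70,59],"p":[66,39,71,90,31],"se":87}
After op 12 (replace /p/4 72): {"de":[56,42,70,59],"p":[66,39,71,90,72],"se":87}
After op 13 (replace /de/0 72): {"de":[72,42,70,59],"p":[66,39,71,90,72],"se":87}
After op 14 (add /p/2 58): {"de":[72,42,70,59],"p":[66,39,58,71,90,72],"se":87}
After op 15 (add /ub 65): {"de":[72,42,70,59],"p":[66,39,58,71,90,72],"se":87,"ub":65}
After op 16 (add /p/4 88): {"de":[72,42,70,59],"p":[66,39,58,71,88,90,72],"se":87,"ub":65}
Value at /de/0: 72

Answer: 72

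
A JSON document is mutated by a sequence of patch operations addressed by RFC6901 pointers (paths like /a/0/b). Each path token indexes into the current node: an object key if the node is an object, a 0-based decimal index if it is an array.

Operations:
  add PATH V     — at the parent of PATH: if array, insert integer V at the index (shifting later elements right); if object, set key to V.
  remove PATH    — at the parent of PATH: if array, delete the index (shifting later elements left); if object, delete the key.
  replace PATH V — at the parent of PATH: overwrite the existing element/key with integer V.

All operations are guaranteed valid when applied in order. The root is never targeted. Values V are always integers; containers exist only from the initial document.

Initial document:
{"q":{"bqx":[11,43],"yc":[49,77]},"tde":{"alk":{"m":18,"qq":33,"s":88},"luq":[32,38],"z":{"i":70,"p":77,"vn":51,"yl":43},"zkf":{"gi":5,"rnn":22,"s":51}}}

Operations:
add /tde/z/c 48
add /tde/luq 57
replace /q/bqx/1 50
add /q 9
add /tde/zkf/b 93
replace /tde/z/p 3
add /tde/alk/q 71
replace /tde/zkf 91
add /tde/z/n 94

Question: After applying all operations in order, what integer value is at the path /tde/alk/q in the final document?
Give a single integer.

After op 1 (add /tde/z/c 48): {"q":{"bqx":[11,43],"yc":[49,77]},"tde":{"alk":{"m":18,"qq":33,"s":88},"luq":[32,38],"z":{"c":48,"i":70,"p":77,"vn":51,"yl":43},"zkf":{"gi":5,"rnn":22,"s":51}}}
After op 2 (add /tde/luq 57): {"q":{"bqx":[11,43],"yc":[49,77]},"tde":{"alk":{"m":18,"qq":33,"s":88},"luq":57,"z":{"c":48,"i":70,"p":77,"vn":51,"yl":43},"zkf":{"gi":5,"rnn":22,"s":51}}}
After op 3 (replace /q/bqx/1 50): {"q":{"bqx":[11,50],"yc":[49,77]},"tde":{"alk":{"m":18,"qq":33,"s":88},"luq":57,"z":{"c":48,"i":70,"p":77,"vn":51,"yl":43},"zkf":{"gi":5,"rnn":22,"s":51}}}
After op 4 (add /q 9): {"q":9,"tde":{"alk":{"m":18,"qq":33,"s":88},"luq":57,"z":{"c":48,"i":70,"p":77,"vn":51,"yl":43},"zkf":{"gi":5,"rnn":22,"s":51}}}
After op 5 (add /tde/zkf/b 93): {"q":9,"tde":{"alk":{"m":18,"qq":33,"s":88},"luq":57,"z":{"c":48,"i":70,"p":77,"vn":51,"yl":43},"zkf":{"b":93,"gi":5,"rnn":22,"s":51}}}
After op 6 (replace /tde/z/p 3): {"q":9,"tde":{"alk":{"m":18,"qq":33,"s":88},"luq":57,"z":{"c":48,"i":70,"p":3,"vn":51,"yl":43},"zkf":{"b":93,"gi":5,"rnn":22,"s":51}}}
After op 7 (add /tde/alk/q 71): {"q":9,"tde":{"alk":{"m":18,"q":71,"qq":33,"s":88},"luq":57,"z":{"c":48,"i":70,"p":3,"vn":51,"yl":43},"zkf":{"b":93,"gi":5,"rnn":22,"s":51}}}
After op 8 (replace /tde/zkf 91): {"q":9,"tde":{"alk":{"m":18,"q":71,"qq":33,"s":88},"luq":57,"z":{"c":48,"i":70,"p":3,"vn":51,"yl":43},"zkf":91}}
After op 9 (add /tde/z/n 94): {"q":9,"tde":{"alk":{"m":18,"q":71,"qq":33,"s":88},"luq":57,"z":{"c":48,"i":70,"n":94,"p":3,"vn":51,"yl":43},"zkf":91}}
Value at /tde/alk/q: 71

Answer: 71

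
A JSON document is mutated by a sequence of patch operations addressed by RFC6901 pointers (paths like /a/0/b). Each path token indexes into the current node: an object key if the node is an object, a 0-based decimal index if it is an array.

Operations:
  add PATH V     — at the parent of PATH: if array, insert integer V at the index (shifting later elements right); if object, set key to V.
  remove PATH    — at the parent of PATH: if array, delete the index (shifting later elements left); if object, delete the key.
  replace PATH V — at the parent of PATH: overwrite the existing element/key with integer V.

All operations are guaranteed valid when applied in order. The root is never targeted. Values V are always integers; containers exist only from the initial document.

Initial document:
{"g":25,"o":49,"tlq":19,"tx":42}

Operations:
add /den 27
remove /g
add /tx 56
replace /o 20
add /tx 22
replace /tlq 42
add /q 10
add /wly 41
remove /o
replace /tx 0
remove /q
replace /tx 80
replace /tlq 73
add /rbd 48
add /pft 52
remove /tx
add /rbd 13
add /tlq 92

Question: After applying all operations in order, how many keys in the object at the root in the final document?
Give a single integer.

After op 1 (add /den 27): {"den":27,"g":25,"o":49,"tlq":19,"tx":42}
After op 2 (remove /g): {"den":27,"o":49,"tlq":19,"tx":42}
After op 3 (add /tx 56): {"den":27,"o":49,"tlq":19,"tx":56}
After op 4 (replace /o 20): {"den":27,"o":20,"tlq":19,"tx":56}
After op 5 (add /tx 22): {"den":27,"o":20,"tlq":19,"tx":22}
After op 6 (replace /tlq 42): {"den":27,"o":20,"tlq":42,"tx":22}
After op 7 (add /q 10): {"den":27,"o":20,"q":10,"tlq":42,"tx":22}
After op 8 (add /wly 41): {"den":27,"o":20,"q":10,"tlq":42,"tx":22,"wly":41}
After op 9 (remove /o): {"den":27,"q":10,"tlq":42,"tx":22,"wly":41}
After op 10 (replace /tx 0): {"den":27,"q":10,"tlq":42,"tx":0,"wly":41}
After op 11 (remove /q): {"den":27,"tlq":42,"tx":0,"wly":41}
After op 12 (replace /tx 80): {"den":27,"tlq":42,"tx":80,"wly":41}
After op 13 (replace /tlq 73): {"den":27,"tlq":73,"tx":80,"wly":41}
After op 14 (add /rbd 48): {"den":27,"rbd":48,"tlq":73,"tx":80,"wly":41}
After op 15 (add /pft 52): {"den":27,"pft":52,"rbd":48,"tlq":73,"tx":80,"wly":41}
After op 16 (remove /tx): {"den":27,"pft":52,"rbd":48,"tlq":73,"wly":41}
After op 17 (add /rbd 13): {"den":27,"pft":52,"rbd":13,"tlq":73,"wly":41}
After op 18 (add /tlq 92): {"den":27,"pft":52,"rbd":13,"tlq":92,"wly":41}
Size at the root: 5

Answer: 5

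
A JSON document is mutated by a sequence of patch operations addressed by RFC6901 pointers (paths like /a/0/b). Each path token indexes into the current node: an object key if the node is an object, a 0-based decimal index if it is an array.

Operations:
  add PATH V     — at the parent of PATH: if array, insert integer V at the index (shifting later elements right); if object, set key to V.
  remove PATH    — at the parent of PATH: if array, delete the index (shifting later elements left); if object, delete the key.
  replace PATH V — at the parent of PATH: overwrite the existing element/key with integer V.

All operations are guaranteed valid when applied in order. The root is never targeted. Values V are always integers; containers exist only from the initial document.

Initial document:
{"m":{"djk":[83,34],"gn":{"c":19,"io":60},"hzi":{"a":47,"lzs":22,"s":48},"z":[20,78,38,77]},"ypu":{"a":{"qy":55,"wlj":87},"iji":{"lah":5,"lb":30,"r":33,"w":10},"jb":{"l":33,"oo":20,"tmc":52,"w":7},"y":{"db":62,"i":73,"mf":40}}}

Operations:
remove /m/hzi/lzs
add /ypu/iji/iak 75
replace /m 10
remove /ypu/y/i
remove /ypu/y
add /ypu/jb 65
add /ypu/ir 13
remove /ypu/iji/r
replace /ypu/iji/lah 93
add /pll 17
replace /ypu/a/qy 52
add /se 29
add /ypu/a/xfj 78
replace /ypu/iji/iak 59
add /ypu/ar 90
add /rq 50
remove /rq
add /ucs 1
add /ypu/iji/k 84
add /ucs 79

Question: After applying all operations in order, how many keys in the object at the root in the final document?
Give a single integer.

Answer: 5

Derivation:
After op 1 (remove /m/hzi/lzs): {"m":{"djk":[83,34],"gn":{"c":19,"io":60},"hzi":{"a":47,"s":48},"z":[20,78,38,77]},"ypu":{"a":{"qy":55,"wlj":87},"iji":{"lah":5,"lb":30,"r":33,"w":10},"jb":{"l":33,"oo":20,"tmc":52,"w":7},"y":{"db":62,"i":73,"mf":40}}}
After op 2 (add /ypu/iji/iak 75): {"m":{"djk":[83,34],"gn":{"c":19,"io":60},"hzi":{"a":47,"s":48},"z":[20,78,38,77]},"ypu":{"a":{"qy":55,"wlj":87},"iji":{"iak":75,"lah":5,"lb":30,"r":33,"w":10},"jb":{"l":33,"oo":20,"tmc":52,"w":7},"y":{"db":62,"i":73,"mf":40}}}
After op 3 (replace /m 10): {"m":10,"ypu":{"a":{"qy":55,"wlj":87},"iji":{"iak":75,"lah":5,"lb":30,"r":33,"w":10},"jb":{"l":33,"oo":20,"tmc":52,"w":7},"y":{"db":62,"i":73,"mf":40}}}
After op 4 (remove /ypu/y/i): {"m":10,"ypu":{"a":{"qy":55,"wlj":87},"iji":{"iak":75,"lah":5,"lb":30,"r":33,"w":10},"jb":{"l":33,"oo":20,"tmc":52,"w":7},"y":{"db":62,"mf":40}}}
After op 5 (remove /ypu/y): {"m":10,"ypu":{"a":{"qy":55,"wlj":87},"iji":{"iak":75,"lah":5,"lb":30,"r":33,"w":10},"jb":{"l":33,"oo":20,"tmc":52,"w":7}}}
After op 6 (add /ypu/jb 65): {"m":10,"ypu":{"a":{"qy":55,"wlj":87},"iji":{"iak":75,"lah":5,"lb":30,"r":33,"w":10},"jb":65}}
After op 7 (add /ypu/ir 13): {"m":10,"ypu":{"a":{"qy":55,"wlj":87},"iji":{"iak":75,"lah":5,"lb":30,"r":33,"w":10},"ir":13,"jb":65}}
After op 8 (remove /ypu/iji/r): {"m":10,"ypu":{"a":{"qy":55,"wlj":87},"iji":{"iak":75,"lah":5,"lb":30,"w":10},"ir":13,"jb":65}}
After op 9 (replace /ypu/iji/lah 93): {"m":10,"ypu":{"a":{"qy":55,"wlj":87},"iji":{"iak":75,"lah":93,"lb":30,"w":10},"ir":13,"jb":65}}
After op 10 (add /pll 17): {"m":10,"pll":17,"ypu":{"a":{"qy":55,"wlj":87},"iji":{"iak":75,"lah":93,"lb":30,"w":10},"ir":13,"jb":65}}
After op 11 (replace /ypu/a/qy 52): {"m":10,"pll":17,"ypu":{"a":{"qy":52,"wlj":87},"iji":{"iak":75,"lah":93,"lb":30,"w":10},"ir":13,"jb":65}}
After op 12 (add /se 29): {"m":10,"pll":17,"se":29,"ypu":{"a":{"qy":52,"wlj":87},"iji":{"iak":75,"lah":93,"lb":30,"w":10},"ir":13,"jb":65}}
After op 13 (add /ypu/a/xfj 78): {"m":10,"pll":17,"se":29,"ypu":{"a":{"qy":52,"wlj":87,"xfj":78},"iji":{"iak":75,"lah":93,"lb":30,"w":10},"ir":13,"jb":65}}
After op 14 (replace /ypu/iji/iak 59): {"m":10,"pll":17,"se":29,"ypu":{"a":{"qy":52,"wlj":87,"xfj":78},"iji":{"iak":59,"lah":93,"lb":30,"w":10},"ir":13,"jb":65}}
After op 15 (add /ypu/ar 90): {"m":10,"pll":17,"se":29,"ypu":{"a":{"qy":52,"wlj":87,"xfj":78},"ar":90,"iji":{"iak":59,"lah":93,"lb":30,"w":10},"ir":13,"jb":65}}
After op 16 (add /rq 50): {"m":10,"pll":17,"rq":50,"se":29,"ypu":{"a":{"qy":52,"wlj":87,"xfj":78},"ar":90,"iji":{"iak":59,"lah":93,"lb":30,"w":10},"ir":13,"jb":65}}
After op 17 (remove /rq): {"m":10,"pll":17,"se":29,"ypu":{"a":{"qy":52,"wlj":87,"xfj":78},"ar":90,"iji":{"iak":59,"lah":93,"lb":30,"w":10},"ir":13,"jb":65}}
After op 18 (add /ucs 1): {"m":10,"pll":17,"se":29,"ucs":1,"ypu":{"a":{"qy":52,"wlj":87,"xfj":78},"ar":90,"iji":{"iak":59,"lah":93,"lb":30,"w":10},"ir":13,"jb":65}}
After op 19 (add /ypu/iji/k 84): {"m":10,"pll":17,"se":29,"ucs":1,"ypu":{"a":{"qy":52,"wlj":87,"xfj":78},"ar":90,"iji":{"iak":59,"k":84,"lah":93,"lb":30,"w":10},"ir":13,"jb":65}}
After op 20 (add /ucs 79): {"m":10,"pll":17,"se":29,"ucs":79,"ypu":{"a":{"qy":52,"wlj":87,"xfj":78},"ar":90,"iji":{"iak":59,"k":84,"lah":93,"lb":30,"w":10},"ir":13,"jb":65}}
Size at the root: 5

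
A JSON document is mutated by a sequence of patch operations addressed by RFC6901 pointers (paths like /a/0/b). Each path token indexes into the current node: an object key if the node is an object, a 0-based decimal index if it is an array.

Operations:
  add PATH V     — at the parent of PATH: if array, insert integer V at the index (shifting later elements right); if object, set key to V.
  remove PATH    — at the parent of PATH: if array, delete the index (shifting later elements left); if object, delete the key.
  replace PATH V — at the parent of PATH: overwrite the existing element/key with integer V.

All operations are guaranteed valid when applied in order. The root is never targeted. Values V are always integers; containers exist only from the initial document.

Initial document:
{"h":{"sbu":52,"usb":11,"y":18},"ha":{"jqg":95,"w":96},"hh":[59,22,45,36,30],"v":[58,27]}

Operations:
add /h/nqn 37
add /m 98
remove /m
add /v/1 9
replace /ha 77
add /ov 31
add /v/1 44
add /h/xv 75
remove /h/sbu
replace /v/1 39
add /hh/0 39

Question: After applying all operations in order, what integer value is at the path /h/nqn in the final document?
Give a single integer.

Answer: 37

Derivation:
After op 1 (add /h/nqn 37): {"h":{"nqn":37,"sbu":52,"usb":11,"y":18},"ha":{"jqg":95,"w":96},"hh":[59,22,45,36,30],"v":[58,27]}
After op 2 (add /m 98): {"h":{"nqn":37,"sbu":52,"usb":11,"y":18},"ha":{"jqg":95,"w":96},"hh":[59,22,45,36,30],"m":98,"v":[58,27]}
After op 3 (remove /m): {"h":{"nqn":37,"sbu":52,"usb":11,"y":18},"ha":{"jqg":95,"w":96},"hh":[59,22,45,36,30],"v":[58,27]}
After op 4 (add /v/1 9): {"h":{"nqn":37,"sbu":52,"usb":11,"y":18},"ha":{"jqg":95,"w":96},"hh":[59,22,45,36,30],"v":[58,9,27]}
After op 5 (replace /ha 77): {"h":{"nqn":37,"sbu":52,"usb":11,"y":18},"ha":77,"hh":[59,22,45,36,30],"v":[58,9,27]}
After op 6 (add /ov 31): {"h":{"nqn":37,"sbu":52,"usb":11,"y":18},"ha":77,"hh":[59,22,45,36,30],"ov":31,"v":[58,9,27]}
After op 7 (add /v/1 44): {"h":{"nqn":37,"sbu":52,"usb":11,"y":18},"ha":77,"hh":[59,22,45,36,30],"ov":31,"v":[58,44,9,27]}
After op 8 (add /h/xv 75): {"h":{"nqn":37,"sbu":52,"usb":11,"xv":75,"y":18},"ha":77,"hh":[59,22,45,36,30],"ov":31,"v":[58,44,9,27]}
After op 9 (remove /h/sbu): {"h":{"nqn":37,"usb":11,"xv":75,"y":18},"ha":77,"hh":[59,22,45,36,30],"ov":31,"v":[58,44,9,27]}
After op 10 (replace /v/1 39): {"h":{"nqn":37,"usb":11,"xv":75,"y":18},"ha":77,"hh":[59,22,45,36,30],"ov":31,"v":[58,39,9,27]}
After op 11 (add /hh/0 39): {"h":{"nqn":37,"usb":11,"xv":75,"y":18},"ha":77,"hh":[39,59,22,45,36,30],"ov":31,"v":[58,39,9,27]}
Value at /h/nqn: 37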